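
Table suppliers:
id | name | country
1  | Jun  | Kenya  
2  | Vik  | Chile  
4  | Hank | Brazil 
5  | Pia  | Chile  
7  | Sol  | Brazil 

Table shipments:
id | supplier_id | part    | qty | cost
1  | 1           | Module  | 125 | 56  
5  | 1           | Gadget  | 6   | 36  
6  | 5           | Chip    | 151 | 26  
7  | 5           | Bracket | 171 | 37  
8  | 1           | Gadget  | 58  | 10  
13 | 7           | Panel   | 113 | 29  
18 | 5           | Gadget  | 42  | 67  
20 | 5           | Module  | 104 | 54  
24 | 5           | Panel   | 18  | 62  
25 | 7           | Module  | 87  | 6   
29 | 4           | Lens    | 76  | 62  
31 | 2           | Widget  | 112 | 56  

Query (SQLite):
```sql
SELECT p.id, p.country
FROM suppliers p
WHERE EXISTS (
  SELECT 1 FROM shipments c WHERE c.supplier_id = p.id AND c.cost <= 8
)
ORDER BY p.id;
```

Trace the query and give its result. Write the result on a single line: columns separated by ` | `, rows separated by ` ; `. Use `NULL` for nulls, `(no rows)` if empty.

7 | Brazil

For each suppliers row, check whether any shipments with matching supplier_id has cost <= 8.
Keep rows where that is true.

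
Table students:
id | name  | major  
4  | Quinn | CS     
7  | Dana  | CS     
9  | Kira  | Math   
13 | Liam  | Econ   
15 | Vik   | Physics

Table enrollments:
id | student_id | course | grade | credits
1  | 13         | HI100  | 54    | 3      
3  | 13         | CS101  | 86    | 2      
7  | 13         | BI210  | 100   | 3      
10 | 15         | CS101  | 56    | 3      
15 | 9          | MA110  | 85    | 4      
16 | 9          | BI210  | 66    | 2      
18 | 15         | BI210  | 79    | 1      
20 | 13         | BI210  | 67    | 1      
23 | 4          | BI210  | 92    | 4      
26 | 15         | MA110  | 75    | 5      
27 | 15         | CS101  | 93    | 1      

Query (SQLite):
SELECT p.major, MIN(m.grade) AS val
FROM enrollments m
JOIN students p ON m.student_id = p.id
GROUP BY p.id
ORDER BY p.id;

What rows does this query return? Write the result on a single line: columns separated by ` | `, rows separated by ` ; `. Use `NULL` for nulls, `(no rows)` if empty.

Join each enrollments row to its students via student_id.
Group joined rows by students.id; compute MIN(m.grade) per group.
  4: ids {23} → MIN(m.grade)=92
  9: ids {15, 16} → MIN(m.grade)=66
  13: ids {1, 3, 7, 20} → MIN(m.grade)=54
  15: ids {10, 18, 26, 27} → MIN(m.grade)=56

CS | 92 ; Math | 66 ; Econ | 54 ; Physics | 56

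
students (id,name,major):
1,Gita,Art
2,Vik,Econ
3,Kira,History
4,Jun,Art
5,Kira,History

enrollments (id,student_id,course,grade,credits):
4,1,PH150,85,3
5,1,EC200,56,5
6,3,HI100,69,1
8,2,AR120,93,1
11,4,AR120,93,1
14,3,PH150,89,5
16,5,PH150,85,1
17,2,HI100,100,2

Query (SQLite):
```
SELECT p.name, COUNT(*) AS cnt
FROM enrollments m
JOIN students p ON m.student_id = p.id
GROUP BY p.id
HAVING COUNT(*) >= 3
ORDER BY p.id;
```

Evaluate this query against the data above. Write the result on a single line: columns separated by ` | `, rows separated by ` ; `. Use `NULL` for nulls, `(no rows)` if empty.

Join each enrollments row to its students via student_id.
Group joined rows by students.id; compute COUNT(*) per group.
HAVING: keep groups with count ≥ 3.
  1: ids {4, 5} → COUNT(*)=2
  2: ids {8, 17} → COUNT(*)=2
  3: ids {6, 14} → COUNT(*)=2
  4: ids {11} → COUNT(*)=1
  5: ids {16} → COUNT(*)=1

(no rows)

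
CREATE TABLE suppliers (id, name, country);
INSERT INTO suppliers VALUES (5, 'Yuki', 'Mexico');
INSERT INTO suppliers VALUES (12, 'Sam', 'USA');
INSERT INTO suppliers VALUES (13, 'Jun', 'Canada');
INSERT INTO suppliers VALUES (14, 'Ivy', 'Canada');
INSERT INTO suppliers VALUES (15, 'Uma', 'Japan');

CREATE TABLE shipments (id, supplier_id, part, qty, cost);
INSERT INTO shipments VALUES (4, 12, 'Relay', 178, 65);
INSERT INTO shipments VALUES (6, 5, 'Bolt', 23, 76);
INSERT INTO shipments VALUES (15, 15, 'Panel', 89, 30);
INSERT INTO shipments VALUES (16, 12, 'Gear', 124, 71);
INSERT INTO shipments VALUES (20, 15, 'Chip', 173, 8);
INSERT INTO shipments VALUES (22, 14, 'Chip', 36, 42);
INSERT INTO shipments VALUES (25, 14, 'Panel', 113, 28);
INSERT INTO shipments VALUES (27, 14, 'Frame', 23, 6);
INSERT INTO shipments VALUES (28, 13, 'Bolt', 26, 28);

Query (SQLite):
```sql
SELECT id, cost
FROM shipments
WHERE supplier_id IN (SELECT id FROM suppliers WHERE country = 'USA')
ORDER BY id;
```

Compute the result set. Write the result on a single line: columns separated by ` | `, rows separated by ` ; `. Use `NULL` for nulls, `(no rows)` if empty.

Inner query: suppliers.id where country = 'USA'.
Outer: keep shipments rows whose supplier_id is in that set.
Inner query → {12}

4 | 65 ; 16 | 71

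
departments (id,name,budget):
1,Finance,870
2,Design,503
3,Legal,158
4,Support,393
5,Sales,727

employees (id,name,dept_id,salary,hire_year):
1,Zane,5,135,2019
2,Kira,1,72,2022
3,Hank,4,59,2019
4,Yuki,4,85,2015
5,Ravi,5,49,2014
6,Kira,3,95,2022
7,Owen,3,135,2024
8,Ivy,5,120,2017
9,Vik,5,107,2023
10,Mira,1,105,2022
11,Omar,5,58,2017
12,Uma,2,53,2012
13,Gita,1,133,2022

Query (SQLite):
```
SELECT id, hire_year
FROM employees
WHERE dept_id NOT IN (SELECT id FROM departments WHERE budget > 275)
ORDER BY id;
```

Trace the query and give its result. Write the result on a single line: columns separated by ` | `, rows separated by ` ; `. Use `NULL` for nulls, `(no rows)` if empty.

6 | 2022 ; 7 | 2024

Inner query: departments.id where budget > 275.
Outer: keep employees rows whose dept_id is not in that set.
Inner query → {1, 2, 4, 5}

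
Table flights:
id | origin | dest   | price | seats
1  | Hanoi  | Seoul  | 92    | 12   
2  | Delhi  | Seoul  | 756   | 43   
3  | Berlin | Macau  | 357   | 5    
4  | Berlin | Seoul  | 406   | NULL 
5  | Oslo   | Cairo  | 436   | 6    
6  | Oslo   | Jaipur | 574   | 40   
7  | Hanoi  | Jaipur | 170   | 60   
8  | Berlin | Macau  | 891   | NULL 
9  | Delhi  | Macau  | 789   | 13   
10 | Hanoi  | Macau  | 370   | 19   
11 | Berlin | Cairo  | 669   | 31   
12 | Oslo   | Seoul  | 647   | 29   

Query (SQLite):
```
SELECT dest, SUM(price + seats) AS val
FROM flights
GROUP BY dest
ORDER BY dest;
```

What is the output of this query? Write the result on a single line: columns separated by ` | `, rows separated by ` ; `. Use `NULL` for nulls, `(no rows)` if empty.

For each row compute price + seats.
Group by dest; take SUM of the expression per group.
  Cairo: ids {5, 11} → SUM(price + seats)=1142
  Jaipur: ids {6, 7} → SUM(price + seats)=844
  Macau: ids {3, 8, 9, 10} → SUM(price + seats)=1553
  Seoul: ids {1, 2, 4, 12} → SUM(price + seats)=1579

Cairo | 1142 ; Jaipur | 844 ; Macau | 1553 ; Seoul | 1579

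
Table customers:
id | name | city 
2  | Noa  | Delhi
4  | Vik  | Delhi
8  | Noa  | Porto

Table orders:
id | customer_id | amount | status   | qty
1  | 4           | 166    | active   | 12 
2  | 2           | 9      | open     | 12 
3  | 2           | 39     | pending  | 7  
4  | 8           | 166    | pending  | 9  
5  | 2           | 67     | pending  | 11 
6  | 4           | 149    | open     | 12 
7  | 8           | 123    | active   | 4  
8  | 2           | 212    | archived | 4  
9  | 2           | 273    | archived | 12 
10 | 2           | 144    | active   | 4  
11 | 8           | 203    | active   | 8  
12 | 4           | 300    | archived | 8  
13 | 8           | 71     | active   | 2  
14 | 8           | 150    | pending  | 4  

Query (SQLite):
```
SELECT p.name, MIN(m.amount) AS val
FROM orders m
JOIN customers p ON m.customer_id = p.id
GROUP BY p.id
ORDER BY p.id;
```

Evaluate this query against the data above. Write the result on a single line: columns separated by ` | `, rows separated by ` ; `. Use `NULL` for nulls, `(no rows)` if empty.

Noa | 9 ; Vik | 149 ; Noa | 71

Join each orders row to its customers via customer_id.
Group joined rows by customers.id; compute MIN(m.amount) per group.
  2: ids {2, 3, 5, 8, 9, 10} → MIN(m.amount)=9
  4: ids {1, 6, 12} → MIN(m.amount)=149
  8: ids {4, 7, 11, 13, 14} → MIN(m.amount)=71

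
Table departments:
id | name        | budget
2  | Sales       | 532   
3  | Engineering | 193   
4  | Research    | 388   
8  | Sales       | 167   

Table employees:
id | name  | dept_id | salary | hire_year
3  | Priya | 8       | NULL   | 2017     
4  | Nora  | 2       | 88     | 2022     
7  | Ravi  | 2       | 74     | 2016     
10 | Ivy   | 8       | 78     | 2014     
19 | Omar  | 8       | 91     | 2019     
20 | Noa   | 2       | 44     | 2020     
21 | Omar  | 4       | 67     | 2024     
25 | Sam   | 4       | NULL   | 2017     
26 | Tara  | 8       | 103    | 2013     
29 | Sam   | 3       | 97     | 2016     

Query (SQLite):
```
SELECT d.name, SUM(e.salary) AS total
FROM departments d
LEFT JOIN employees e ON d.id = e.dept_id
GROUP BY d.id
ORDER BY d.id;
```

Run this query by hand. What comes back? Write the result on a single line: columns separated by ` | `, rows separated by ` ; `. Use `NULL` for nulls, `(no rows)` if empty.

Sales | 206 ; Engineering | 97 ; Research | 67 ; Sales | 272

LEFT JOIN keeps every departments row; unmatched ones get NULL for employees columns.
Group by departments.id and compute SUM(e.salary). SUM over an all-NULL group is NULL.
  2: ids {4, 7, 20} → SUM(e.salary)=206
  3: ids {29} → SUM(e.salary)=97
  4: ids {21, 25} → SUM(e.salary)=67
  8: ids {3, 10, 19, 26} → SUM(e.salary)=272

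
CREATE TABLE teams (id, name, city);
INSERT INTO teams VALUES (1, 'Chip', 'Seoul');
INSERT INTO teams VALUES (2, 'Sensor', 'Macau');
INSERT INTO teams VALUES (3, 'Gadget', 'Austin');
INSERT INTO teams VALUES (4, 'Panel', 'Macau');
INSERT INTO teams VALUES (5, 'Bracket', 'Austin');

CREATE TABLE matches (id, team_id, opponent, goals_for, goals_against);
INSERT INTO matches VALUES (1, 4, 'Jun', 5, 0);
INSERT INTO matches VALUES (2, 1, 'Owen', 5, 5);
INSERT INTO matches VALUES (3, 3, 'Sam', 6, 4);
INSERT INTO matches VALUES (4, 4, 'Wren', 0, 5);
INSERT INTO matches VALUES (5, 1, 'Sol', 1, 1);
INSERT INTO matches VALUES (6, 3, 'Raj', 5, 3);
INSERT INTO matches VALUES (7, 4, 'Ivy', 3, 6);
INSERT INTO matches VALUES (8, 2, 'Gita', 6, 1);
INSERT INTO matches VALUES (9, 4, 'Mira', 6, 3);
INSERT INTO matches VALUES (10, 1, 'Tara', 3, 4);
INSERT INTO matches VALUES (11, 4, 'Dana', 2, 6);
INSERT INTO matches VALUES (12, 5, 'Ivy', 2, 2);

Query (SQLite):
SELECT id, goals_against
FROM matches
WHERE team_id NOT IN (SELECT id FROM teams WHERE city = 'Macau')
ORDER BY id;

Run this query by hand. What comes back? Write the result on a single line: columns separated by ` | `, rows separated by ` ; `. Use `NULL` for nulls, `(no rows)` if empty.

2 | 5 ; 3 | 4 ; 5 | 1 ; 6 | 3 ; 10 | 4 ; 12 | 2

Inner query: teams.id where city = 'Macau'.
Outer: keep matches rows whose team_id is not in that set.
Inner query → {2, 4}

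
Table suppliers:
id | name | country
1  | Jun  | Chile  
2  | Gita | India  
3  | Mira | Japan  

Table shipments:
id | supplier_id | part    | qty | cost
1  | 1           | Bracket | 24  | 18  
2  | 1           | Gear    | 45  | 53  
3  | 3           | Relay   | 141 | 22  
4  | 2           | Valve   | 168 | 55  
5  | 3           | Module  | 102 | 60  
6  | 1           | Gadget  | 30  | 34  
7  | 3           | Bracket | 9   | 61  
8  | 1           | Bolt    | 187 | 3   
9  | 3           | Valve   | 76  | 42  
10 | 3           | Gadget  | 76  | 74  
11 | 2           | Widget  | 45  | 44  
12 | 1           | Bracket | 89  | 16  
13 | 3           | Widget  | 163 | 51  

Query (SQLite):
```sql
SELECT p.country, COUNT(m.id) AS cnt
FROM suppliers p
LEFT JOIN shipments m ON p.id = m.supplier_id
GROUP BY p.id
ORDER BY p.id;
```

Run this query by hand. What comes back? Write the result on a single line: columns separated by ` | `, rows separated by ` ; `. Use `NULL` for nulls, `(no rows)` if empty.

Chile | 5 ; India | 2 ; Japan | 6

LEFT JOIN keeps every suppliers row; unmatched ones get NULL for shipments columns.
Group by suppliers.id and compute COUNT(m.id). COUNT(col) of an all-NULL group is 0.
  1: ids {1, 2, 6, 8, 12} → COUNT(m.id)=5
  2: ids {4, 11} → COUNT(m.id)=2
  3: ids {3, 5, 7, 9, 10, 13} → COUNT(m.id)=6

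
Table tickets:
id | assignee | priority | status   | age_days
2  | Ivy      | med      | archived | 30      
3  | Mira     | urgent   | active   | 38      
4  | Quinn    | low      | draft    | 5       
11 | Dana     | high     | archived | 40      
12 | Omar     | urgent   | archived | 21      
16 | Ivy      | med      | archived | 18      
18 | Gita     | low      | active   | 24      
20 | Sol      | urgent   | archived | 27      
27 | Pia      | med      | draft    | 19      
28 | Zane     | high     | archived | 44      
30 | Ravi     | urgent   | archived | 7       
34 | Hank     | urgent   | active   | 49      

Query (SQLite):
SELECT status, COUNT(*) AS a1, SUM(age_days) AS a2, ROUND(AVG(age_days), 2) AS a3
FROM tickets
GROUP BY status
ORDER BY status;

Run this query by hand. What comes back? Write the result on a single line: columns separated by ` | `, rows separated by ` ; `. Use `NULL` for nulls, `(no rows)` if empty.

Group tickets by status.
Per group compute: COUNT(*), SUM(age_days), ROUND(AVG(age_days), 2).
  active: ids {3, 18, 34} → COUNT(*)=3, SUM(age_days)=111, ROUND(AVG(age_days), 2)=37
  archived: ids {2, 11, 12, 16, 20, 28, 30} → COUNT(*)=7, SUM(age_days)=187, ROUND(AVG(age_days), 2)=26.71
  draft: ids {4, 27} → COUNT(*)=2, SUM(age_days)=24, ROUND(AVG(age_days), 2)=12

active | 3 | 111 | 37 ; archived | 7 | 187 | 26.71 ; draft | 2 | 24 | 12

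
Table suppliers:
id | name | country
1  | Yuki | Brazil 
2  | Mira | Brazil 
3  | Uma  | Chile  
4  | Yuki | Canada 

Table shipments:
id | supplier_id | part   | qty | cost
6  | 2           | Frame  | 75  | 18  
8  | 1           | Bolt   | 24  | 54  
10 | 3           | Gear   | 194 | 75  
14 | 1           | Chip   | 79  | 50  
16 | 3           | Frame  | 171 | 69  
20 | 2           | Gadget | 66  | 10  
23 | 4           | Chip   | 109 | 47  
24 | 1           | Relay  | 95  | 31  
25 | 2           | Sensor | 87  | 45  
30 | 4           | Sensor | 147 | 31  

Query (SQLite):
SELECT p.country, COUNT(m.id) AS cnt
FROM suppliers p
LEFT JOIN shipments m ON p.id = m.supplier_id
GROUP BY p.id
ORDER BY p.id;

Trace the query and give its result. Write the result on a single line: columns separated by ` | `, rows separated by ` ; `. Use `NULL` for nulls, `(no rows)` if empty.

LEFT JOIN keeps every suppliers row; unmatched ones get NULL for shipments columns.
Group by suppliers.id and compute COUNT(m.id). COUNT(col) of an all-NULL group is 0.
  1: ids {8, 14, 24} → COUNT(m.id)=3
  2: ids {6, 20, 25} → COUNT(m.id)=3
  3: ids {10, 16} → COUNT(m.id)=2
  4: ids {23, 30} → COUNT(m.id)=2

Brazil | 3 ; Brazil | 3 ; Chile | 2 ; Canada | 2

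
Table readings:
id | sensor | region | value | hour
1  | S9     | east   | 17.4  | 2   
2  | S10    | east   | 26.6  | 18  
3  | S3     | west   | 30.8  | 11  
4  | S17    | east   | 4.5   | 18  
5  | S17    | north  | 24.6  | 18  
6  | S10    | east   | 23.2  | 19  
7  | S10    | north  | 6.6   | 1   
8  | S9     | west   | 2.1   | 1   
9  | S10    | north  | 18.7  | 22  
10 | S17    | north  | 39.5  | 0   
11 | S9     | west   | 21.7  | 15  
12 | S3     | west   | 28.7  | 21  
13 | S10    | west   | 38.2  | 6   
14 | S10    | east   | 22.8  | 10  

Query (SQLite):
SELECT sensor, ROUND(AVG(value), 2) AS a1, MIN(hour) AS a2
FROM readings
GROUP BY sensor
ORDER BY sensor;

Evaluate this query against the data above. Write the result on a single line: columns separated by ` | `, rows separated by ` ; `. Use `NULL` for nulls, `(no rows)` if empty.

Group readings by sensor.
Per group compute: ROUND(AVG(value), 2), MIN(hour).
  S10: ids {2, 6, 7, 9, 13, 14} → ROUND(AVG(value), 2)=22.68, MIN(hour)=1
  S17: ids {4, 5, 10} → ROUND(AVG(value), 2)=22.87, MIN(hour)=0
  S3: ids {3, 12} → ROUND(AVG(value), 2)=29.75, MIN(hour)=11
  S9: ids {1, 8, 11} → ROUND(AVG(value), 2)=13.73, MIN(hour)=1

S10 | 22.68 | 1 ; S17 | 22.87 | 0 ; S3 | 29.75 | 11 ; S9 | 13.73 | 1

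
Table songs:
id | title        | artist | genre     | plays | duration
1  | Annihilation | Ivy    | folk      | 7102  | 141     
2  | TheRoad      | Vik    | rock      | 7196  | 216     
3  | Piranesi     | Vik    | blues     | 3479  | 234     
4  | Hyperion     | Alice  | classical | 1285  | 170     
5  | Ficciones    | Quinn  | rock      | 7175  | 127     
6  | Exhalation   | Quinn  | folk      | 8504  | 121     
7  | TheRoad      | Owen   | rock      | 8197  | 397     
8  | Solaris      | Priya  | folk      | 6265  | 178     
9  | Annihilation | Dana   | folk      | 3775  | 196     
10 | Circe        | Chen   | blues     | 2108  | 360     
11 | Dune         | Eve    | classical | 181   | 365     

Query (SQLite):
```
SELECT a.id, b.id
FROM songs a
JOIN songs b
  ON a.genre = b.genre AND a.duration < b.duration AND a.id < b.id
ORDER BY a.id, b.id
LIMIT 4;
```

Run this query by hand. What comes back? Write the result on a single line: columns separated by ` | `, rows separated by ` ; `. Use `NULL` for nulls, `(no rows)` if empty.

1 | 8 ; 1 | 9 ; 2 | 7 ; 3 | 10

Pairs (a,b) with same genre, a.duration < b.duration, a.id < b.id.
genre groups: blues:{3,10} classical:{4,11} folk:{1,6,8,9} rock:{2,5,7}
Ordered by (a.id, b.id); first 4.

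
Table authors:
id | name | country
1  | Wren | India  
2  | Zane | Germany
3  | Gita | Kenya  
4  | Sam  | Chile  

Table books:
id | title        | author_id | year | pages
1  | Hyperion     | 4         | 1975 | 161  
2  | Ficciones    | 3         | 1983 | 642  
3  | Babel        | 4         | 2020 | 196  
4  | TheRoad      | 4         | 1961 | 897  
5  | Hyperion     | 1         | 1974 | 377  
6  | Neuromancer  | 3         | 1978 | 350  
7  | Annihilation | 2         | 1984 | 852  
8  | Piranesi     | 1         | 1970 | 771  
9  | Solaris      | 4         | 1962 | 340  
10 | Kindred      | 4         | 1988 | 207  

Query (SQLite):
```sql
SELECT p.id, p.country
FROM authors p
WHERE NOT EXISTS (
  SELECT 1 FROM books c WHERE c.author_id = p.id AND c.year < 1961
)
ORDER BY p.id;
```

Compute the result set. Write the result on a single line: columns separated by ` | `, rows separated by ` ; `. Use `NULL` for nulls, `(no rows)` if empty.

For each authors row, check whether any books with matching author_id has year < 1961.
Keep rows where that is false.

1 | India ; 2 | Germany ; 3 | Kenya ; 4 | Chile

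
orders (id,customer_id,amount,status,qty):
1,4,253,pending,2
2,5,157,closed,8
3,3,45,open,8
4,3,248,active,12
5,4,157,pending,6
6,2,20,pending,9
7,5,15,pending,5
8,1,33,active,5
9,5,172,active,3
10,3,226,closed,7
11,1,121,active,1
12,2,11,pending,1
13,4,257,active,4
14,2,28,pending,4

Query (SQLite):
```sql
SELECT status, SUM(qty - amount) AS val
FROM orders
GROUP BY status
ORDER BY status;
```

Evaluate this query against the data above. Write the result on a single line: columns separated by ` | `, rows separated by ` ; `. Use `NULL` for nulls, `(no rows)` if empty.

For each row compute qty - amount.
Group by status; take SUM of the expression per group.
  active: ids {4, 8, 9, 11, 13} → SUM(qty - amount)=-806
  closed: ids {2, 10} → SUM(qty - amount)=-368
  open: ids {3} → SUM(qty - amount)=-37
  pending: ids {1, 5, 6, 7, 12, 14} → SUM(qty - amount)=-457

active | -806 ; closed | -368 ; open | -37 ; pending | -457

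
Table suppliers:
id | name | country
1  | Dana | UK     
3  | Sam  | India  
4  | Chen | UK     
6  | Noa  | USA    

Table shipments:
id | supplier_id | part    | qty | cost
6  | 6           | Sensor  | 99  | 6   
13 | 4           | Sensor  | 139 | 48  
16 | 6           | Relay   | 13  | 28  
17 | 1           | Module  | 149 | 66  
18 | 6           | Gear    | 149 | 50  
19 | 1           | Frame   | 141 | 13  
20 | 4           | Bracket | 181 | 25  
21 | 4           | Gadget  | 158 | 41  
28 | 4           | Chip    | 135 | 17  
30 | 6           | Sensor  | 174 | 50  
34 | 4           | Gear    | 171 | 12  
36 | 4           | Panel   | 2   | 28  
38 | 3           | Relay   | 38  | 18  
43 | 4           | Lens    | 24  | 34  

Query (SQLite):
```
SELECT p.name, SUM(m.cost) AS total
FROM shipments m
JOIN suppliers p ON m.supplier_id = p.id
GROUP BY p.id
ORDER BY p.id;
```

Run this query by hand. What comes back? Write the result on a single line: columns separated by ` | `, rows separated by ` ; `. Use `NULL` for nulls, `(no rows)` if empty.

Dana | 79 ; Sam | 18 ; Chen | 205 ; Noa | 134

Join each shipments row to its suppliers via supplier_id.
Group joined rows by suppliers.id; compute SUM(m.cost) per group.
  1: ids {17, 19} → SUM(m.cost)=79
  3: ids {38} → SUM(m.cost)=18
  4: ids {13, 20, 21, 28, 34, 36, 43} → SUM(m.cost)=205
  6: ids {6, 16, 18, 30} → SUM(m.cost)=134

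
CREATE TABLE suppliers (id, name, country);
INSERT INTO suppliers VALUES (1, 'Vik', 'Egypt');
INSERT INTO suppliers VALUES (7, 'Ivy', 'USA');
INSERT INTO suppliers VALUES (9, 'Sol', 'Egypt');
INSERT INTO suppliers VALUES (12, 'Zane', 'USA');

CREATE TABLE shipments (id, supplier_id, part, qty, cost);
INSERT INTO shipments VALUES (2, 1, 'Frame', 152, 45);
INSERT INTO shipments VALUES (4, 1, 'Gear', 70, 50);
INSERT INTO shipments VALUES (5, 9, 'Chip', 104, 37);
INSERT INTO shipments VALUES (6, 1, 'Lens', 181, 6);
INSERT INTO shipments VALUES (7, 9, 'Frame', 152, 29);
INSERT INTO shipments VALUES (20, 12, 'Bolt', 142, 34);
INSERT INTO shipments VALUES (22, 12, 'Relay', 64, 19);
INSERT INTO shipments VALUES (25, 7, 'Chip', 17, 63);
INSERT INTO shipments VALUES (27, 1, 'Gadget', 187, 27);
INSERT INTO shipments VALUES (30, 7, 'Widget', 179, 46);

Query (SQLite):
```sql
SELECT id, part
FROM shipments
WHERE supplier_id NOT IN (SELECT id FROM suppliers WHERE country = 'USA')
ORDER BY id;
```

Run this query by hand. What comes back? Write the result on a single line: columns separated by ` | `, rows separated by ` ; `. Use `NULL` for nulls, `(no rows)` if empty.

Inner query: suppliers.id where country = 'USA'.
Outer: keep shipments rows whose supplier_id is not in that set.
Inner query → {7, 12}

2 | Frame ; 4 | Gear ; 5 | Chip ; 6 | Lens ; 7 | Frame ; 27 | Gadget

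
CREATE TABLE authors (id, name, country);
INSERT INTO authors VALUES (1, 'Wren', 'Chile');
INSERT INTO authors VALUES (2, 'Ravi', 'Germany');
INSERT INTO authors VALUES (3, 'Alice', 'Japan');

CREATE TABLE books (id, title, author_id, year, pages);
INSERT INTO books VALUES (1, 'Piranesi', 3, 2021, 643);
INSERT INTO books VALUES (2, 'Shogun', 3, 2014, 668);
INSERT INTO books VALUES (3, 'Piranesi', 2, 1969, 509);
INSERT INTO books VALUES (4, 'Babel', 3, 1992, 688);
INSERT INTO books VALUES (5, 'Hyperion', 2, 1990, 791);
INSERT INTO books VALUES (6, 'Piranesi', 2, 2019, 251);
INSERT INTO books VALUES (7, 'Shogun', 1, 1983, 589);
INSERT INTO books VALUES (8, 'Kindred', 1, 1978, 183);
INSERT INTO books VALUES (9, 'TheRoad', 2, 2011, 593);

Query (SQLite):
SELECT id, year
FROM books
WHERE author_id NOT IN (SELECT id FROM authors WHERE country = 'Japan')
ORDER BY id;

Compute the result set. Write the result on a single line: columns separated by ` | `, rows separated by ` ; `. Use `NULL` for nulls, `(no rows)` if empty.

Inner query: authors.id where country = 'Japan'.
Outer: keep books rows whose author_id is not in that set.
Inner query → {3}

3 | 1969 ; 5 | 1990 ; 6 | 2019 ; 7 | 1983 ; 8 | 1978 ; 9 | 2011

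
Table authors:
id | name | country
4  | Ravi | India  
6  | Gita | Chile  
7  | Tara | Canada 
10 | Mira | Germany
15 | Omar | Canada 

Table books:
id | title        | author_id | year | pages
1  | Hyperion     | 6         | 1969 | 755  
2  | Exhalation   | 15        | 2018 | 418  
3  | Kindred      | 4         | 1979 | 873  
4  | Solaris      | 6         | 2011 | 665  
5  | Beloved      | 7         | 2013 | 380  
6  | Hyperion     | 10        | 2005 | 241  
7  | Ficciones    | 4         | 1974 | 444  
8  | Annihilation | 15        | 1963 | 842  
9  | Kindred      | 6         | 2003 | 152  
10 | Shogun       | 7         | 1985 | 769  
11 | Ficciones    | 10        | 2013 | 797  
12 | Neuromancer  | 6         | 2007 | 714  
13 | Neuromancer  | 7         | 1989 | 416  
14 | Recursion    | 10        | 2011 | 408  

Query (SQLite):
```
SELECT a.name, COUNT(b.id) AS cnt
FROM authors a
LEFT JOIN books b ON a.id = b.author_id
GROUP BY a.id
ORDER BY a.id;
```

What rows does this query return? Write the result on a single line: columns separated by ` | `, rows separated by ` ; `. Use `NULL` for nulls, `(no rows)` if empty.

Ravi | 2 ; Gita | 4 ; Tara | 3 ; Mira | 3 ; Omar | 2

LEFT JOIN keeps every authors row; unmatched ones get NULL for books columns.
Group by authors.id and compute COUNT(b.id). COUNT(col) of an all-NULL group is 0.
  4: ids {3, 7} → COUNT(b.id)=2
  6: ids {1, 4, 9, 12} → COUNT(b.id)=4
  7: ids {5, 10, 13} → COUNT(b.id)=3
  10: ids {6, 11, 14} → COUNT(b.id)=3
  15: ids {2, 8} → COUNT(b.id)=2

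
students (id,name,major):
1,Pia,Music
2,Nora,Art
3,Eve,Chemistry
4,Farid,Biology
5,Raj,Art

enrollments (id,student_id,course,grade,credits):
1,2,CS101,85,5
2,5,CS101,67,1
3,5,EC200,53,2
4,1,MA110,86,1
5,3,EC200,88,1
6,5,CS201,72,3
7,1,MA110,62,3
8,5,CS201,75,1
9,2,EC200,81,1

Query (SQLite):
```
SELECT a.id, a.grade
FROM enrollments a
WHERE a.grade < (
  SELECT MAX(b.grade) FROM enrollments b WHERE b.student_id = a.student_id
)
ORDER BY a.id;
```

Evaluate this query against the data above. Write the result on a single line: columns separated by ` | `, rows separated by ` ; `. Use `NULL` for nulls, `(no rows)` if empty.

2 | 67 ; 3 | 53 ; 6 | 72 ; 7 | 62 ; 9 | 81

For each enrollments row a, compute MAX(grade) over rows sharing a.student_id.
Keep row a if a.grade < that per-group MAX.
  student_id=1: MAX(grade) = 86
  student_id=2: MAX(grade) = 85
  student_id=3: MAX(grade) = 88
  student_id=5: MAX(grade) = 75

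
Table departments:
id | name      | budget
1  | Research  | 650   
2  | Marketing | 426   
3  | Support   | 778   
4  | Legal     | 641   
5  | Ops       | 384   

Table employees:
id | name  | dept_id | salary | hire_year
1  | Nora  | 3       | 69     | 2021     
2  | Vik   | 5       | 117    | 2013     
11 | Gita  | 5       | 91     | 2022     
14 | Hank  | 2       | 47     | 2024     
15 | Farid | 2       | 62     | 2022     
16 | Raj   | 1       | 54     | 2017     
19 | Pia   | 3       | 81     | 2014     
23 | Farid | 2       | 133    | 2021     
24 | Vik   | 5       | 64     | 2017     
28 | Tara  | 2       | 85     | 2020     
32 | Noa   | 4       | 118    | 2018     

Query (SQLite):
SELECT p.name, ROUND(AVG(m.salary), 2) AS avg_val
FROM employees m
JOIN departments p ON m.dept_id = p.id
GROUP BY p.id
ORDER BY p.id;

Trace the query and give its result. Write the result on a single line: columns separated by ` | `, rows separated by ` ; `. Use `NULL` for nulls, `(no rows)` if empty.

Research | 54 ; Marketing | 81.75 ; Support | 75 ; Legal | 118 ; Ops | 90.67

Join each employees row to its departments via dept_id.
Group joined rows by departments.id; compute ROUND(AVG(m.salary), 2) per group.
  1: ids {16} → ROUND(AVG(m.salary), 2)=54
  2: ids {14, 15, 23, 28} → ROUND(AVG(m.salary), 2)=81.75
  3: ids {1, 19} → ROUND(AVG(m.salary), 2)=75
  4: ids {32} → ROUND(AVG(m.salary), 2)=118
  5: ids {2, 11, 24} → ROUND(AVG(m.salary), 2)=90.67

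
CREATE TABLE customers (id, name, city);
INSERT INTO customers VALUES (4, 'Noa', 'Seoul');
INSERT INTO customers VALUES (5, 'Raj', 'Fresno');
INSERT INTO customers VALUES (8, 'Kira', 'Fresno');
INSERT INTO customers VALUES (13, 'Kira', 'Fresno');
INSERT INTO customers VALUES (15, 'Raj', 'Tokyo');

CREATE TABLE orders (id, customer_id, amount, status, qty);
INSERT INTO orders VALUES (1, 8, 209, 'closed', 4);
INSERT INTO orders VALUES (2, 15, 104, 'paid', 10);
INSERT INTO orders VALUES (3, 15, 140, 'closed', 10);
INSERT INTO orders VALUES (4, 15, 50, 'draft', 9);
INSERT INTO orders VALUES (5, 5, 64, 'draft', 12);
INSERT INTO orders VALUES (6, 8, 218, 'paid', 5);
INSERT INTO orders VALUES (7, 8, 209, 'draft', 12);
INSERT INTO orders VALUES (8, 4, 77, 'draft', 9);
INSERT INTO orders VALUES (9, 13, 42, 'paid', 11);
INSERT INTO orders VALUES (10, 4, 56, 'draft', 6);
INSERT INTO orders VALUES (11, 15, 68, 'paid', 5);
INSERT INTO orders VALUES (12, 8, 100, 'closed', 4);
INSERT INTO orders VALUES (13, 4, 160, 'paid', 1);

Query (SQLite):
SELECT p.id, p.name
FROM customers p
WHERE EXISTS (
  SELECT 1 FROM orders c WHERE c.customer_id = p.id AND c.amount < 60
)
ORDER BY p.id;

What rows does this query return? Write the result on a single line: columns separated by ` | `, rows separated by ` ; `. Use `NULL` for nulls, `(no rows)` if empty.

4 | Noa ; 13 | Kira ; 15 | Raj

For each customers row, check whether any orders with matching customer_id has amount < 60.
Keep rows where that is true.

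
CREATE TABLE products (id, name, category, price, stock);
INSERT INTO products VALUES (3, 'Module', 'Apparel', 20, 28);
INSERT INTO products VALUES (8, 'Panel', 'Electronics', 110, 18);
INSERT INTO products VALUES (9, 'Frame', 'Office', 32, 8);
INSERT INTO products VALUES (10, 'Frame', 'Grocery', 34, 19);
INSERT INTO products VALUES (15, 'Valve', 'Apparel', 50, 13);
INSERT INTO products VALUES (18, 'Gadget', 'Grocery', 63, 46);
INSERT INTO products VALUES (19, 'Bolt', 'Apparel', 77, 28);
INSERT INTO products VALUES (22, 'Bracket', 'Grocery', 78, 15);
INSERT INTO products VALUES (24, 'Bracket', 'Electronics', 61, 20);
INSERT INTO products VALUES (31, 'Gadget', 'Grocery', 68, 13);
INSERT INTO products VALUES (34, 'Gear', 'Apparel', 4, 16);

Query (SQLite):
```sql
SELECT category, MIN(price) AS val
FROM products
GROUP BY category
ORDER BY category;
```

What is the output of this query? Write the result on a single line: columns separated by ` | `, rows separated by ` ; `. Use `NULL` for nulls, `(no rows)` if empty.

Apparel | 4 ; Electronics | 61 ; Grocery | 34 ; Office | 32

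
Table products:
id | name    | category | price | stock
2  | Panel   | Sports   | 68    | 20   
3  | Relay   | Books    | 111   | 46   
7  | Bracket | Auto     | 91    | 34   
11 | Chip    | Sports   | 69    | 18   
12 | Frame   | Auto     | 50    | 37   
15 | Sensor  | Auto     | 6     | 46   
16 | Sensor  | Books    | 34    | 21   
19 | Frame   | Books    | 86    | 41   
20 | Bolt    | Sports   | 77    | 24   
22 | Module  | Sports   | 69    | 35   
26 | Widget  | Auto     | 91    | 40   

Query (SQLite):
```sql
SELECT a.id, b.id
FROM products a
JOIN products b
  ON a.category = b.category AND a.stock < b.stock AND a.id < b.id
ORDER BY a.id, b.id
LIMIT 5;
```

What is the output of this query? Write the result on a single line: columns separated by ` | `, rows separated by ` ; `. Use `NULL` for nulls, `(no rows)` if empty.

2 | 20 ; 2 | 22 ; 7 | 12 ; 7 | 15 ; 7 | 26

Pairs (a,b) with same category, a.stock < b.stock, a.id < b.id.
category groups: Auto:{7,12,15,26} Books:{3,16,19} Sports:{2,11,20,22}
Ordered by (a.id, b.id); first 5.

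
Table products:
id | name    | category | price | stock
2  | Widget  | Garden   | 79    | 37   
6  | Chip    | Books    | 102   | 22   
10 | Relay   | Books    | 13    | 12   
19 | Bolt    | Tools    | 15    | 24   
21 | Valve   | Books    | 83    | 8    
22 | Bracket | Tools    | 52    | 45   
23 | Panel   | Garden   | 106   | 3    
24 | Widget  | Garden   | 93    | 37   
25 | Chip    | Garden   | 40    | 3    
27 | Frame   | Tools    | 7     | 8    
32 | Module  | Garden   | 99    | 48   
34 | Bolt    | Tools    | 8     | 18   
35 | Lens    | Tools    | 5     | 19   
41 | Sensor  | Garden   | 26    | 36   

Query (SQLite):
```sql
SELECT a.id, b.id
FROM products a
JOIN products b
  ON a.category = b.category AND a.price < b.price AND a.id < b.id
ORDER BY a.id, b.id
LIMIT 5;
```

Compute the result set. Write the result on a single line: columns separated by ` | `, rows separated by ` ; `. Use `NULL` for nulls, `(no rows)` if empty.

2 | 23 ; 2 | 24 ; 2 | 32 ; 10 | 21 ; 19 | 22

Pairs (a,b) with same category, a.price < b.price, a.id < b.id.
category groups: Books:{6,10,21} Garden:{2,23,24,25,32,41} Tools:{19,22,27,34,35}
Ordered by (a.id, b.id); first 5.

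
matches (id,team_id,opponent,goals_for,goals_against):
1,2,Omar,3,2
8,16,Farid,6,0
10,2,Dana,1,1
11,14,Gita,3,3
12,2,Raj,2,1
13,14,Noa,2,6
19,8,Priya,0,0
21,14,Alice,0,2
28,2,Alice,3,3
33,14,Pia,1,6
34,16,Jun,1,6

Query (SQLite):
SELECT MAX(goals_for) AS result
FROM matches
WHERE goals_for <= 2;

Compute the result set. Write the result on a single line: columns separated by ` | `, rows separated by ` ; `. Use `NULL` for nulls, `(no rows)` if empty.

2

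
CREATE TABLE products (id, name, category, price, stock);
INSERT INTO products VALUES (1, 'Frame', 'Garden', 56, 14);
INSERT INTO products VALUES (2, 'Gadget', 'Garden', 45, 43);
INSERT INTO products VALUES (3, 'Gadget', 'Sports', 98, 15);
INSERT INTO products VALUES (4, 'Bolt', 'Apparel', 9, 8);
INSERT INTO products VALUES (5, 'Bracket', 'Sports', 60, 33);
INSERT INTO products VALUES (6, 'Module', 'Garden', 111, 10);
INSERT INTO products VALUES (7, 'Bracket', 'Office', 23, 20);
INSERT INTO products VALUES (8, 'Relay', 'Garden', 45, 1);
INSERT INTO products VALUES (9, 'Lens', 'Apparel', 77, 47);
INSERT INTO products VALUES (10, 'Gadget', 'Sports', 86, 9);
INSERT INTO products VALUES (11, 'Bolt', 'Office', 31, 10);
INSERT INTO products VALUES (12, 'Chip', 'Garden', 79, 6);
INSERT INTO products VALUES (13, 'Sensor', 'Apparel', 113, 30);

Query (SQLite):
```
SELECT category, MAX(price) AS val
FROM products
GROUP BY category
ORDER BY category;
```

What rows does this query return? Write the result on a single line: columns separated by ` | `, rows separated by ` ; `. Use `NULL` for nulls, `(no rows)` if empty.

Apparel | 113 ; Garden | 111 ; Office | 31 ; Sports | 98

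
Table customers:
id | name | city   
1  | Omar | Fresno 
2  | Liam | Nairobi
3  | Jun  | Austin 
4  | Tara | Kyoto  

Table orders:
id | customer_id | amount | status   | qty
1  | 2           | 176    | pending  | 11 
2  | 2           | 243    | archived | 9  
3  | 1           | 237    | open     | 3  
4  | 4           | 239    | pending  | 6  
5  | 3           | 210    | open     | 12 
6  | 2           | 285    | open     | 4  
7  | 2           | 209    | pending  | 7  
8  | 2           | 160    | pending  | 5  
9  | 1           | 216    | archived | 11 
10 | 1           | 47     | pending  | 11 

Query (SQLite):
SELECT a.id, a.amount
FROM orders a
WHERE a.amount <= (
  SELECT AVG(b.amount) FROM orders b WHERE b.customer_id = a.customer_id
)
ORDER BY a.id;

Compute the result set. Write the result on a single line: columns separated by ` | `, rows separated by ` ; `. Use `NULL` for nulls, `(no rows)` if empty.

For each orders row a, compute AVG(amount) over rows sharing a.customer_id.
Keep row a if a.amount <= that per-group AVG.
  customer_id=1: AVG(amount) = 166.666667
  customer_id=2: AVG(amount) = 214.6
  customer_id=3: AVG(amount) = 210.0
  customer_id=4: AVG(amount) = 239.0

1 | 176 ; 4 | 239 ; 5 | 210 ; 7 | 209 ; 8 | 160 ; 10 | 47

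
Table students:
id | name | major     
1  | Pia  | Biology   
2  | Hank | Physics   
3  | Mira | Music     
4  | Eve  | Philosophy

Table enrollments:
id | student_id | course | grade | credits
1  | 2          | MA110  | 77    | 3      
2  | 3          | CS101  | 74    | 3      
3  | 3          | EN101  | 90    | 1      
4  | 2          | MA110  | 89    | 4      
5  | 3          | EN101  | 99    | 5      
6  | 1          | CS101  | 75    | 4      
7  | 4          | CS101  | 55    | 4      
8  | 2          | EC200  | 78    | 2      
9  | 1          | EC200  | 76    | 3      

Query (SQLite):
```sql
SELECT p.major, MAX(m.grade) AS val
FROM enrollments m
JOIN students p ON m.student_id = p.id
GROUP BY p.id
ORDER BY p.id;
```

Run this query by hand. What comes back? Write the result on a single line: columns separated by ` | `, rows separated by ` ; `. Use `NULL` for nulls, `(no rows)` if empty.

Biology | 76 ; Physics | 89 ; Music | 99 ; Philosophy | 55

Join each enrollments row to its students via student_id.
Group joined rows by students.id; compute MAX(m.grade) per group.
  1: ids {6, 9} → MAX(m.grade)=76
  2: ids {1, 4, 8} → MAX(m.grade)=89
  3: ids {2, 3, 5} → MAX(m.grade)=99
  4: ids {7} → MAX(m.grade)=55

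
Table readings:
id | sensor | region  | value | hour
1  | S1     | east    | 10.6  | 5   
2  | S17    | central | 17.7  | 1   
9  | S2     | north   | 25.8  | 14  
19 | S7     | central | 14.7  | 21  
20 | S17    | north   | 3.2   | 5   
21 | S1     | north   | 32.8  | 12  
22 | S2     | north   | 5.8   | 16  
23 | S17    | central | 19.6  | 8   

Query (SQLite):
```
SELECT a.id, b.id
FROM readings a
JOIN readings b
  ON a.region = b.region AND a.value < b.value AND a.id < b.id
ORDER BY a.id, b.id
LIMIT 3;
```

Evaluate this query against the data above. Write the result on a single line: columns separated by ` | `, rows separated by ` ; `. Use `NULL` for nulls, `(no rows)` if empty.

2 | 23 ; 9 | 21 ; 19 | 23

Pairs (a,b) with same region, a.value < b.value, a.id < b.id.
region groups: central:{2,19,23} east:{1} north:{9,20,21,22}
Ordered by (a.id, b.id); first 3.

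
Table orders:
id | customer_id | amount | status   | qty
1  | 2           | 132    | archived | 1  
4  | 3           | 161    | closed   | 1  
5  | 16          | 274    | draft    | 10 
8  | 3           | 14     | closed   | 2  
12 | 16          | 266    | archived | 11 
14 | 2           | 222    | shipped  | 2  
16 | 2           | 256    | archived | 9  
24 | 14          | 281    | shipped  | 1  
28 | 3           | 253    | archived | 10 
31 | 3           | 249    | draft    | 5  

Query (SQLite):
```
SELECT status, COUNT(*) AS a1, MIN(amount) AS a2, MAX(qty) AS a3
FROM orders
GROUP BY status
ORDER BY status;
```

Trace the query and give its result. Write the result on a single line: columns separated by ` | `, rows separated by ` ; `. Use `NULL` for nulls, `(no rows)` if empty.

Group orders by status.
Per group compute: COUNT(*), MIN(amount), MAX(qty).
  archived: ids {1, 12, 16, 28} → COUNT(*)=4, MIN(amount)=132, MAX(qty)=11
  closed: ids {4, 8} → COUNT(*)=2, MIN(amount)=14, MAX(qty)=2
  draft: ids {5, 31} → COUNT(*)=2, MIN(amount)=249, MAX(qty)=10
  shipped: ids {14, 24} → COUNT(*)=2, MIN(amount)=222, MAX(qty)=2

archived | 4 | 132 | 11 ; closed | 2 | 14 | 2 ; draft | 2 | 249 | 10 ; shipped | 2 | 222 | 2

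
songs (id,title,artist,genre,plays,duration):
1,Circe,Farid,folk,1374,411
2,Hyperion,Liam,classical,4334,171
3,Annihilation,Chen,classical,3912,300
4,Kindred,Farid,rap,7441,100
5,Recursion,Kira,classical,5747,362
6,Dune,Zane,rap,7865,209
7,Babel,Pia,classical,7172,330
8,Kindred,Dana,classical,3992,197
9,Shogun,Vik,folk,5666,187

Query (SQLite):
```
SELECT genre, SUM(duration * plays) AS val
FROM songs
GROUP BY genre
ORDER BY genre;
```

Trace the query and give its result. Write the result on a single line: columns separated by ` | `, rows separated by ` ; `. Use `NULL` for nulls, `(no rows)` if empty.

classical | 7148312 ; folk | 1624256 ; rap | 2387885

For each row compute duration * plays.
Group by genre; take SUM of the expression per group.
  classical: ids {2, 3, 5, 7, 8} → SUM(duration * plays)=7148312
  folk: ids {1, 9} → SUM(duration * plays)=1624256
  rap: ids {4, 6} → SUM(duration * plays)=2387885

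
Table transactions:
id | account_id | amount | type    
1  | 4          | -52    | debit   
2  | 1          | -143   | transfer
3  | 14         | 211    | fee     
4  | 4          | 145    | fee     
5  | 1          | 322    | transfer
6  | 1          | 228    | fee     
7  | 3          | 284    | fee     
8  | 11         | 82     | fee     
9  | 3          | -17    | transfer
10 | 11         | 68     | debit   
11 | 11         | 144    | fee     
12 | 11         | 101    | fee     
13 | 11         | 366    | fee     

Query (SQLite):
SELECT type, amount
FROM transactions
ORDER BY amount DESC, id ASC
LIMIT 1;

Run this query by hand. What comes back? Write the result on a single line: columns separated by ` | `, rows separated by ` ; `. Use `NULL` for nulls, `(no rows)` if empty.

fee | 366

Sort by amount desc, tiebreak id asc: (366, id=13), (322, id=5), (284, id=7), (228, id=6) …. Take first 1.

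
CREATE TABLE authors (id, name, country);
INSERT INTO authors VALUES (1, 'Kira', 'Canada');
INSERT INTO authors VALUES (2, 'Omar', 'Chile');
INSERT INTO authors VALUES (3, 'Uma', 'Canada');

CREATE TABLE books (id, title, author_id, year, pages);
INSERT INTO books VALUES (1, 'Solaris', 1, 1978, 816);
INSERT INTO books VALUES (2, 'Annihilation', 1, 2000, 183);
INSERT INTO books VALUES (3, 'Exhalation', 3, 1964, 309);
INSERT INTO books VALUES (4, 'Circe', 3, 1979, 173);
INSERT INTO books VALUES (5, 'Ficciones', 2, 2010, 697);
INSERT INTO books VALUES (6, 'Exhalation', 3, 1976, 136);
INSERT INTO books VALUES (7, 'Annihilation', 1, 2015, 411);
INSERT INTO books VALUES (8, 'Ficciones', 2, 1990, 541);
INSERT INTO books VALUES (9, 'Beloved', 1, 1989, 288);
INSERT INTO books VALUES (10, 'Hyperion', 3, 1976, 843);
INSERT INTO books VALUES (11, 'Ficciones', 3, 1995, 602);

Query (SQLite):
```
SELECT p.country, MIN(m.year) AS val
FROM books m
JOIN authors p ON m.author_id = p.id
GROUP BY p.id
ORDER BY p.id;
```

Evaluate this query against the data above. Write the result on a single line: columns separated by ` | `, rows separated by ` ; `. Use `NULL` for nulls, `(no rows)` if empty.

Canada | 1978 ; Chile | 1990 ; Canada | 1964

Join each books row to its authors via author_id.
Group joined rows by authors.id; compute MIN(m.year) per group.
  1: ids {1, 2, 7, 9} → MIN(m.year)=1978
  2: ids {5, 8} → MIN(m.year)=1990
  3: ids {3, 4, 6, 10, 11} → MIN(m.year)=1964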